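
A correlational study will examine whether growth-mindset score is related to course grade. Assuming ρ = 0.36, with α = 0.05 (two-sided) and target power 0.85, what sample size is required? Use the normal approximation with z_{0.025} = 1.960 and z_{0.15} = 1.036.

Fisher's z: C = ½·ln((1+r)/(1−r)) = ½·ln(2.1250) = 0.3769.
n = ((z_{α/2} + z_β)/C)² + 3.
(1.960 + 1.036) / 0.3769 = 2.996 / 0.3769 = 7.949.
n = 7.949² + 3 = 63.19 + 3 = 66.2.
Round up.

n = 67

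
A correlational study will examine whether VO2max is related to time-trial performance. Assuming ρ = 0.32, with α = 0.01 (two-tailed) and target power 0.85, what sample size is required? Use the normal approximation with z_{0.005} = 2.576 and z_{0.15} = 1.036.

Fisher's z: C = ½·ln((1+r)/(1−r)) = ½·ln(1.9412) = 0.3316.
n = ((z_{α/2} + z_β)/C)² + 3.
(2.576 + 1.036) / 0.3316 = 3.612 / 0.3316 = 10.893.
n = 10.893² + 3 = 118.65 + 3 = 121.6.
Round up.

n = 122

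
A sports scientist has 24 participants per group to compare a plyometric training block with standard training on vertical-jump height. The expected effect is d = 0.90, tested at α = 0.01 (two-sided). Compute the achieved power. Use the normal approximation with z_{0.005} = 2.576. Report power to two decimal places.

For two equal groups, power = Φ(d·√(n/2) − z_{α/2}).
d·√(n/2) = 0.90 × √(24/2) = 0.90 × 3.464 = 3.118.
z_β = 3.118 − 2.576 = 0.542.
Power = Φ(0.542) = 0.706.

power ≈ 0.71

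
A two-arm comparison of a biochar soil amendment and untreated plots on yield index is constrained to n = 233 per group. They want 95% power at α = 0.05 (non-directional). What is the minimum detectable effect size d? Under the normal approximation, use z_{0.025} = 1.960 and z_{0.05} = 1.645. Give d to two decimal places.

For two independent groups of n = 233 each: d_min = (z_{α/2} + z_β)·√(2/n).
z-sum = 1.960 + 1.645 = 3.605.
d_min = 3.605 × √(2/233) = 3.605 × 0.0926 = 0.334.

d_min ≈ 0.33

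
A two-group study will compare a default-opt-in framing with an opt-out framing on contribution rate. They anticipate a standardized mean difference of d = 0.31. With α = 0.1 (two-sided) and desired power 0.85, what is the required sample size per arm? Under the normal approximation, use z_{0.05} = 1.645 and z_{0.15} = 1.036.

n = 150 per group

For two independent groups with equal n: n = 2·((z_{α/2} + z_β) / d)².
z_{α/2} + z_β = 1.645 + 1.036 = 2.681.
n = 2 × (2.681 / 0.31)² = 2 × 8.648² = 2 × 74.79 = 149.6.
Round up to the next whole participant.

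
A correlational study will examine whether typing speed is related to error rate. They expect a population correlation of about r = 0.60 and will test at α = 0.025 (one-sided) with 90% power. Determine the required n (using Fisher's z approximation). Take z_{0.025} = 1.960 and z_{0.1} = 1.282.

n = 25

Fisher's z: C = ½·ln((1+r)/(1−r)) = ½·ln(4.0000) = 0.6931.
n = ((z_{α} + z_β)/C)² + 3.
(1.960 + 1.282) / 0.6931 = 3.242 / 0.6931 = 4.678.
n = 4.678² + 3 = 21.88 + 3 = 24.9.
Round up.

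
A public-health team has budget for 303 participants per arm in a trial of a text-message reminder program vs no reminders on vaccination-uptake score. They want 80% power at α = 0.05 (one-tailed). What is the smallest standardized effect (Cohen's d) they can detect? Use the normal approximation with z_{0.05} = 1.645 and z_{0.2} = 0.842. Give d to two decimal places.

For two independent groups of n = 303 each: d_min = (z_{α} + z_β)·√(2/n).
z-sum = 1.645 + 0.842 = 2.487.
d_min = 2.487 × √(2/303) = 2.487 × 0.0812 = 0.202.

d_min ≈ 0.20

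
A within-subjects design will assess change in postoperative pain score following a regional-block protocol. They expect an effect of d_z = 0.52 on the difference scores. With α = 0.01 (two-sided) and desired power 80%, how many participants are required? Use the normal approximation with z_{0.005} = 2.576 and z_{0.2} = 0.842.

n = 44 pairs

For a paired (one-sample on differences) test: n = ((z_{α/2} + z_β) / d)².
z_{α/2} + z_β = 2.576 + 0.842 = 3.418.
n = (3.418 / 0.52)² = 6.573² = 43.21.
Round up.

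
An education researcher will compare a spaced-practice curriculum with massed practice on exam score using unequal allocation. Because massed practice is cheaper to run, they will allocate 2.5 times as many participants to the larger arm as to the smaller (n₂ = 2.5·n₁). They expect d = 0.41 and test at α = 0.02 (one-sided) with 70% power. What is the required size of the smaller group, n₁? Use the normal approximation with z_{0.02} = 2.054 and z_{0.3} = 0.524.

n₁ = 56

With allocation ratio k = n₂/n₁ = 2.5, Var(x̄₁−x̄₂) = σ²(1/n₁ + 1/(k·n₁)) = σ²·(k+1)/(k·n₁).
So n₁ = (1 + 1/k)·((z_{α} + z_β)/d)² = 1.400 × (2.578/0.41)².
n₁ = 1.400 × 39.54 = 55.4.
Round up: n₁ = 56, giving n₂ = 2.5 × 56 = 140.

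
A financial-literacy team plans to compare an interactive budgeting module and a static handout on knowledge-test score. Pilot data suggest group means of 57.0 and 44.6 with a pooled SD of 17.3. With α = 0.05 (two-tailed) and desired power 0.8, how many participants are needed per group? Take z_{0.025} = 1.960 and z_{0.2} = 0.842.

Cohen's d = |M₁ − M₂| / SD_pooled = |57.0 − 44.6| / 17.3 = 12.4 / 17.3 = 0.717.
For two independent groups with equal n: n = 2·((z_{α/2} + z_β) / d)².
z_{α/2} + z_β = 1.960 + 0.842 = 2.802.
n = 2 × (2.802 / 0.717)² = 2 × 3.908² = 2 × 15.27 = 30.5.
Round up to the next whole participant.

n = 31 per group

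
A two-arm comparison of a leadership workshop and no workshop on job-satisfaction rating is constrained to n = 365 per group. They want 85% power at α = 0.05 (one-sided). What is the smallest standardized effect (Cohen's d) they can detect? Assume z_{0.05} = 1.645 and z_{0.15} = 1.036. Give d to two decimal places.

d_min ≈ 0.20

For two independent groups of n = 365 each: d_min = (z_{α} + z_β)·√(2/n).
z-sum = 1.645 + 1.036 = 2.681.
d_min = 2.681 × √(2/365) = 2.681 × 0.0740 = 0.198.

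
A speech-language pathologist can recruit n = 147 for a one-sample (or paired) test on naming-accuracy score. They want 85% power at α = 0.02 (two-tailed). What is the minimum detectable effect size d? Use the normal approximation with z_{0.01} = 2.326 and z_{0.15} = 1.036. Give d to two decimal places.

For a single sample (or paired design) of n = 147: d_min = (z_{α/2} + z_β)/√n.
z-sum = 2.326 + 1.036 = 3.362.
d_min = 3.362 / √147 = 3.362 / 12.124 = 0.277.

d_min ≈ 0.28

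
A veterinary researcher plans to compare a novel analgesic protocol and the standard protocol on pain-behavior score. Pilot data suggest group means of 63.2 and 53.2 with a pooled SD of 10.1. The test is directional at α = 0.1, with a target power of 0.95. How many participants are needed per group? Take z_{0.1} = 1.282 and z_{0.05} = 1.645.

n = 18 per group

Cohen's d = |M₁ − M₂| / SD_pooled = |63.2 − 53.2| / 10.1 = 10.0 / 10.1 = 0.990.
For two independent groups with equal n: n = 2·((z_{α} + z_β) / d)².
z_{α} + z_β = 1.282 + 1.645 = 2.927.
n = 2 × (2.927 / 0.990)² = 2 × 2.957² = 2 × 8.74 = 17.5.
Round up to the next whole participant.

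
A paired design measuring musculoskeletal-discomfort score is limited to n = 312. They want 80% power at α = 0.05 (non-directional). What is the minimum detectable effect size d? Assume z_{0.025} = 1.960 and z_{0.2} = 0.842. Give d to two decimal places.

For a single sample (or paired design) of n = 312: d_min = (z_{α/2} + z_β)/√n.
z-sum = 1.960 + 0.842 = 2.802.
d_min = 2.802 / √312 = 2.802 / 17.664 = 0.159.

d_min ≈ 0.16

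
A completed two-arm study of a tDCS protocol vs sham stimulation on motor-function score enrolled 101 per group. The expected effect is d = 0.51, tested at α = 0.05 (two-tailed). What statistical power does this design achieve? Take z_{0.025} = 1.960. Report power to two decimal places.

power ≈ 0.95

For two equal groups, power = Φ(d·√(n/2) − z_{α/2}).
d·√(n/2) = 0.51 × √(101/2) = 0.51 × 7.106 = 3.624.
z_β = 3.624 − 1.960 = 1.664.
Power = Φ(1.664) = 0.952.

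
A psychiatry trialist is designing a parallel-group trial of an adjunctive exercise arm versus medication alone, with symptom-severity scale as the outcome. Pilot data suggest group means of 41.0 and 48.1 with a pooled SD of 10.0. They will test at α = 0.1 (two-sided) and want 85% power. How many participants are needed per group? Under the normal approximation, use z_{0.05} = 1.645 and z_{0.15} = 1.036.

n = 29 per group

Cohen's d = |M₁ − M₂| / SD_pooled = |41.0 − 48.1| / 10.0 = 7.1 / 10.0 = 0.710.
For two independent groups with equal n: n = 2·((z_{α/2} + z_β) / d)².
z_{α/2} + z_β = 1.645 + 1.036 = 2.681.
n = 2 × (2.681 / 0.710)² = 2 × 3.776² = 2 × 14.26 = 28.5.
Round up to the next whole participant.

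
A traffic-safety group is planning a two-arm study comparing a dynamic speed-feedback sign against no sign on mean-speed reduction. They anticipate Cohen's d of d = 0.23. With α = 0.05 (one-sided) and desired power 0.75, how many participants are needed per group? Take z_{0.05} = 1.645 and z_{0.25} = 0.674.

For two independent groups with equal n: n = 2·((z_{α} + z_β) / d)².
z_{α} + z_β = 1.645 + 0.674 = 2.319.
n = 2 × (2.319 / 0.23)² = 2 × 10.083² = 2 × 101.66 = 203.3.
Round up to the next whole participant.

n = 204 per group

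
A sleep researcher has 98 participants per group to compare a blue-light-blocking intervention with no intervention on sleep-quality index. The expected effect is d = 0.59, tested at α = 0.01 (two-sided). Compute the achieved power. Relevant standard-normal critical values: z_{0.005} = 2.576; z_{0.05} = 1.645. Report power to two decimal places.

For two equal groups, power = Φ(d·√(n/2) − z_{α/2}).
d·√(n/2) = 0.59 × √(98/2) = 0.59 × 7.000 = 4.130.
z_β = 4.130 − 2.576 = 1.554.
Power = Φ(1.554) = 0.940.

power ≈ 0.94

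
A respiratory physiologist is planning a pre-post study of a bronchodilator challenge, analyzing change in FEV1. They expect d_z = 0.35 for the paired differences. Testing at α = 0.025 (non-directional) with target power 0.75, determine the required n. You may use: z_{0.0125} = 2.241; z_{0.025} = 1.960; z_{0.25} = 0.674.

For a paired (one-sample on differences) test: n = ((z_{α/2} + z_β) / d)².
z_{α/2} + z_β = 2.241 + 0.674 = 2.915.
n = (2.915 / 0.35)² = 8.329² = 69.37.
Round up.

n = 70 pairs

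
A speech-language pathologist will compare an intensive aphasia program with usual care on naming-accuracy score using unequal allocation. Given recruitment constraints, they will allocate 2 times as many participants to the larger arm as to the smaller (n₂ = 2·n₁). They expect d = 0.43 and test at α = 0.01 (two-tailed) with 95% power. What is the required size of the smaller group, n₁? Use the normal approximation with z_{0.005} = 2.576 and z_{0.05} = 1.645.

With allocation ratio k = n₂/n₁ = 2, Var(x̄₁−x̄₂) = σ²(1/n₁ + 1/(k·n₁)) = σ²·(k+1)/(k·n₁).
So n₁ = (1 + 1/k)·((z_{α/2} + z_β)/d)² = 1.500 × (4.221/0.43)².
n₁ = 1.500 × 96.36 = 144.5.
Round up: n₁ = 145, giving n₂ = 2 × 145 = 290.

n₁ = 145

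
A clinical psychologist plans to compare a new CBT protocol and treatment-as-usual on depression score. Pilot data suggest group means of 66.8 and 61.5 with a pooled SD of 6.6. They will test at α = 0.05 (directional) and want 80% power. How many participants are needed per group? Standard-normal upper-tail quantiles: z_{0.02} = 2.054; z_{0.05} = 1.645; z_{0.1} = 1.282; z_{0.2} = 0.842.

Cohen's d = |M₁ − M₂| / SD_pooled = |66.8 − 61.5| / 6.6 = 5.3 / 6.6 = 0.803.
For two independent groups with equal n: n = 2·((z_{α} + z_β) / d)².
z_{α} + z_β = 1.645 + 0.842 = 2.487.
n = 2 × (2.487 / 0.803)² = 2 × 3.097² = 2 × 9.59 = 19.2.
Round up to the next whole participant.

n = 20 per group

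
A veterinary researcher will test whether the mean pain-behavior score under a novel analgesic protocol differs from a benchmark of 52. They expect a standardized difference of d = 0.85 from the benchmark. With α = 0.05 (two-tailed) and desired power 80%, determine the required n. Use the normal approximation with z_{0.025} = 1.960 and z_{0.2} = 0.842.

For a one-sample test: n = ((z_{α/2} + z_β) / d)².
z_{α/2} + z_β = 1.960 + 0.842 = 2.802.
n = (2.802 / 0.85)² = 3.296² = 10.87.
Round up.

n = 11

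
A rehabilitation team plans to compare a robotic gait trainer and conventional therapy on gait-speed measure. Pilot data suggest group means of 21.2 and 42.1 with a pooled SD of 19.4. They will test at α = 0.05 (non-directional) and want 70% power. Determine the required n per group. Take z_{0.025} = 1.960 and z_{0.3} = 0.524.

Cohen's d = |M₁ − M₂| / SD_pooled = |21.2 − 42.1| / 19.4 = 20.9 / 19.4 = 1.077.
For two independent groups with equal n: n = 2·((z_{α/2} + z_β) / d)².
z_{α/2} + z_β = 1.960 + 0.524 = 2.484.
n = 2 × (2.484 / 1.077)² = 2 × 2.306² = 2 × 5.32 = 10.6.
Round up to the next whole participant.

n = 11 per group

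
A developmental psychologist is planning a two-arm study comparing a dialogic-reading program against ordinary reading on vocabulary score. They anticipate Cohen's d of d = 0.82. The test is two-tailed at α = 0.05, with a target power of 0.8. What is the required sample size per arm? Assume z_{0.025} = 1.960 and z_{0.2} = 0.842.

n = 24 per group

For two independent groups with equal n: n = 2·((z_{α/2} + z_β) / d)².
z_{α/2} + z_β = 1.960 + 0.842 = 2.802.
n = 2 × (2.802 / 0.82)² = 2 × 3.417² = 2 × 11.68 = 23.4.
Round up to the next whole participant.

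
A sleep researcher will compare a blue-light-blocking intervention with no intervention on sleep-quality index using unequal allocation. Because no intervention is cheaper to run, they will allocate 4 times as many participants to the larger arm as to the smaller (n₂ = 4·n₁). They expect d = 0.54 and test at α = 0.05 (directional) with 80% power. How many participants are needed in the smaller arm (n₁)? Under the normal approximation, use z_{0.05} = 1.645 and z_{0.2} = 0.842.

With allocation ratio k = n₂/n₁ = 4, Var(x̄₁−x̄₂) = σ²(1/n₁ + 1/(k·n₁)) = σ²·(k+1)/(k·n₁).
So n₁ = (1 + 1/k)·((z_{α} + z_β)/d)² = 1.250 × (2.487/0.54)².
n₁ = 1.250 × 21.21 = 26.5.
Round up: n₁ = 27, giving n₂ = 4 × 27 = 108.

n₁ = 27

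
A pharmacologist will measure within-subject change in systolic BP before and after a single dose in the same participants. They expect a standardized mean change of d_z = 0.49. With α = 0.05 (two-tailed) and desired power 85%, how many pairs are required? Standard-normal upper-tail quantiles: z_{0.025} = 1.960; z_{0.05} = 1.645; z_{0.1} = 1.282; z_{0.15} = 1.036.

n = 38 pairs

For a paired (one-sample on differences) test: n = ((z_{α/2} + z_β) / d)².
z_{α/2} + z_β = 1.960 + 1.036 = 2.996.
n = (2.996 / 0.49)² = 6.114² = 37.38.
Round up.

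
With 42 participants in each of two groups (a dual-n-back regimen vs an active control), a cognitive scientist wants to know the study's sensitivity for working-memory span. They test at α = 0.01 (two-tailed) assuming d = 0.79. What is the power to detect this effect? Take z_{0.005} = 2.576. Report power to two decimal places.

For two equal groups, power = Φ(d·√(n/2) − z_{α/2}).
d·√(n/2) = 0.79 × √(42/2) = 0.79 × 4.583 = 3.620.
z_β = 3.620 − 2.576 = 1.044.
Power = Φ(1.044) = 0.852.

power ≈ 0.85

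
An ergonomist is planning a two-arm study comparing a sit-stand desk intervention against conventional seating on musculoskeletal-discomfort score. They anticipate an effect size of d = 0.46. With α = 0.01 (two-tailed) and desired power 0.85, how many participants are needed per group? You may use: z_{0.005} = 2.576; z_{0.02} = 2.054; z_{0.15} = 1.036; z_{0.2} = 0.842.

n = 124 per group

For two independent groups with equal n: n = 2·((z_{α/2} + z_β) / d)².
z_{α/2} + z_β = 2.576 + 1.036 = 3.612.
n = 2 × (3.612 / 0.46)² = 2 × 7.852² = 2 × 61.66 = 123.3.
Round up to the next whole participant.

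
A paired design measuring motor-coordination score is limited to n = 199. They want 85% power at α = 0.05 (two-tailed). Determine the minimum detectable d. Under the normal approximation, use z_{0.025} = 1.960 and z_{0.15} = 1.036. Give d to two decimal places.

For a single sample (or paired design) of n = 199: d_min = (z_{α/2} + z_β)/√n.
z-sum = 1.960 + 1.036 = 2.996.
d_min = 2.996 / √199 = 2.996 / 14.107 = 0.212.

d_min ≈ 0.21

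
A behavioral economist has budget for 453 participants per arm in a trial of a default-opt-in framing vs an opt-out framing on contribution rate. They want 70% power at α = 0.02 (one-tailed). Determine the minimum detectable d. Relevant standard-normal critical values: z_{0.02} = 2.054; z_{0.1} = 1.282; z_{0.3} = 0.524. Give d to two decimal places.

d_min ≈ 0.17

For two independent groups of n = 453 each: d_min = (z_{α} + z_β)·√(2/n).
z-sum = 2.054 + 0.524 = 2.578.
d_min = 2.578 × √(2/453) = 2.578 × 0.0664 = 0.171.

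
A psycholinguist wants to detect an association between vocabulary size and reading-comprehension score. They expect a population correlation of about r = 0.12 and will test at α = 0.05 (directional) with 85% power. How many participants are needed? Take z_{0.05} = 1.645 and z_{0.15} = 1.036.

Fisher's z: C = ½·ln((1+r)/(1−r)) = ½·ln(1.2727) = 0.1206.
n = ((z_{α} + z_β)/C)² + 3.
(1.645 + 1.036) / 0.1206 = 2.681 / 0.1206 = 22.231.
n = 22.231² + 3 = 494.20 + 3 = 497.2.
Round up.

n = 498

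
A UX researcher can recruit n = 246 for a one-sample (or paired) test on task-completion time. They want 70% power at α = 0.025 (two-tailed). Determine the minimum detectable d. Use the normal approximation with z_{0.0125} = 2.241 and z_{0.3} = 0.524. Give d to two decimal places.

d_min ≈ 0.18

For a single sample (or paired design) of n = 246: d_min = (z_{α/2} + z_β)/√n.
z-sum = 2.241 + 0.524 = 2.765.
d_min = 2.765 / √246 = 2.765 / 15.684 = 0.176.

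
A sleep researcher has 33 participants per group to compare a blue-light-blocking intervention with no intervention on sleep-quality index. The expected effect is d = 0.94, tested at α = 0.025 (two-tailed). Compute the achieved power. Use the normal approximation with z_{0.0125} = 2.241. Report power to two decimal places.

For two equal groups, power = Φ(d·√(n/2) − z_{α/2}).
d·√(n/2) = 0.94 × √(33/2) = 0.94 × 4.062 = 3.818.
z_β = 3.818 − 2.241 = 1.577.
Power = Φ(1.577) = 0.943.

power ≈ 0.94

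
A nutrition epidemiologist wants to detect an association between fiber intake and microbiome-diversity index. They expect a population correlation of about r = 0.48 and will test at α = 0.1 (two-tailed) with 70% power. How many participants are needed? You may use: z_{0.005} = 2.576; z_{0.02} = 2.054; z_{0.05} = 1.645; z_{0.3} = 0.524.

Fisher's z: C = ½·ln((1+r)/(1−r)) = ½·ln(2.8462) = 0.5230.
n = ((z_{α/2} + z_β)/C)² + 3.
(1.645 + 0.524) / 0.5230 = 2.169 / 0.5230 = 4.147.
n = 4.147² + 3 = 17.20 + 3 = 20.2.
Round up.

n = 21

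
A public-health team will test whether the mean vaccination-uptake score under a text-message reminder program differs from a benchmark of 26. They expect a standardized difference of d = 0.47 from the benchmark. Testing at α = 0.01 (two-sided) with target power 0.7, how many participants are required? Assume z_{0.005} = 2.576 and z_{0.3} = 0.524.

n = 44

For a one-sample test: n = ((z_{α/2} + z_β) / d)².
z_{α/2} + z_β = 2.576 + 0.524 = 3.100.
n = (3.100 / 0.47)² = 6.596² = 43.50.
Round up.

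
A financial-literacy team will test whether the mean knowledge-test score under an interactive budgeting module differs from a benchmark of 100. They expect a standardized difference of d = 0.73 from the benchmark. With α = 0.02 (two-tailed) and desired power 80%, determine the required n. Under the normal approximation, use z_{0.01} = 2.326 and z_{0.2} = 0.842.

n = 19

For a one-sample test: n = ((z_{α/2} + z_β) / d)².
z_{α/2} + z_β = 2.326 + 0.842 = 3.168.
n = (3.168 / 0.73)² = 4.340² = 18.83.
Round up.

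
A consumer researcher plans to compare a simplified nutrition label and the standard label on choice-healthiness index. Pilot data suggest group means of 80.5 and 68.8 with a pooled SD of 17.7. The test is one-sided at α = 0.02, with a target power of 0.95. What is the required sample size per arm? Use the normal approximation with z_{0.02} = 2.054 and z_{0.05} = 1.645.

n = 63 per group

Cohen's d = |M₁ − M₂| / SD_pooled = |80.5 − 68.8| / 17.7 = 11.7 / 17.7 = 0.661.
For two independent groups with equal n: n = 2·((z_{α} + z_β) / d)².
z_{α} + z_β = 2.054 + 1.645 = 3.699.
n = 2 × (3.699 / 0.661)² = 2 × 5.596² = 2 × 31.32 = 62.6.
Round up to the next whole participant.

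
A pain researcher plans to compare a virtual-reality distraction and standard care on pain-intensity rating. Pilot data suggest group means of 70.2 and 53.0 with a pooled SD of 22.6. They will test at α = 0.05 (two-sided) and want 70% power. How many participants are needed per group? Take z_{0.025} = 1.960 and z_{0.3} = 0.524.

Cohen's d = |M₁ − M₂| / SD_pooled = |70.2 − 53.0| / 22.6 = 17.2 / 22.6 = 0.761.
For two independent groups with equal n: n = 2·((z_{α/2} + z_β) / d)².
z_{α/2} + z_β = 1.960 + 0.524 = 2.484.
n = 2 × (2.484 / 0.761)² = 2 × 3.264² = 2 × 10.65 = 21.3.
Round up to the next whole participant.

n = 22 per group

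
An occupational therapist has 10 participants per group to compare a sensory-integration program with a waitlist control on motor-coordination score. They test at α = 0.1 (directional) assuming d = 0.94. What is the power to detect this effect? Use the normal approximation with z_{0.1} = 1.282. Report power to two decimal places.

power ≈ 0.79

For two equal groups, power = Φ(d·√(n/2) − z_{α}).
d·√(n/2) = 0.94 × √(10/2) = 0.94 × 2.236 = 2.102.
z_β = 2.102 − 1.282 = 0.820.
Power = Φ(0.820) = 0.794.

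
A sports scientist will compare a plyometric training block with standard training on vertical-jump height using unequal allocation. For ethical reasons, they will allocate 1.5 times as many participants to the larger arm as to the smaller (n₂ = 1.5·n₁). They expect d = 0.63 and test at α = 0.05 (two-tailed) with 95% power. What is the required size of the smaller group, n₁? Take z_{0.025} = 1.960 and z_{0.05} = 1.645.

n₁ = 55

With allocation ratio k = n₂/n₁ = 1.5, Var(x̄₁−x̄₂) = σ²(1/n₁ + 1/(k·n₁)) = σ²·(k+1)/(k·n₁).
So n₁ = (1 + 1/k)·((z_{α/2} + z_β)/d)² = 1.667 × (3.605/0.63)².
n₁ = 1.667 × 32.74 = 54.6.
Round up: n₁ = 55, giving n₂ = ⌈1.5 × 55⌉ = ⌈82.5⌉ = 83.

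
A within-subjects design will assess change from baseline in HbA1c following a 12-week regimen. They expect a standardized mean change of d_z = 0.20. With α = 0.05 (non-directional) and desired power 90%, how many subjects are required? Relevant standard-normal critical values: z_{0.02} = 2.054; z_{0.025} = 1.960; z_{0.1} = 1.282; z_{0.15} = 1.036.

n = 263 pairs

For a paired (one-sample on differences) test: n = ((z_{α/2} + z_β) / d)².
z_{α/2} + z_β = 1.960 + 1.282 = 3.242.
n = (3.242 / 0.20)² = 16.210² = 262.76.
Round up.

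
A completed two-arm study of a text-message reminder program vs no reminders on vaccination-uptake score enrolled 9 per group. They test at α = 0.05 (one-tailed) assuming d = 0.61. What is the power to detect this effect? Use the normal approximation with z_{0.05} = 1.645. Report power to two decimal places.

power ≈ 0.36

For two equal groups, power = Φ(d·√(n/2) − z_{α}).
d·√(n/2) = 0.61 × √(9/2) = 0.61 × 2.121 = 1.294.
z_β = 1.294 − 1.645 = -0.351.
Power = Φ(-0.351) = 0.363.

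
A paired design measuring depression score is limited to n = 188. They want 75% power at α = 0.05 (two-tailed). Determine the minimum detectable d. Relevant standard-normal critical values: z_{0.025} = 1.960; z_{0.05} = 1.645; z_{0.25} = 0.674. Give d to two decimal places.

For a single sample (or paired design) of n = 188: d_min = (z_{α/2} + z_β)/√n.
z-sum = 1.960 + 0.674 = 2.634.
d_min = 2.634 / √188 = 2.634 / 13.711 = 0.192.

d_min ≈ 0.19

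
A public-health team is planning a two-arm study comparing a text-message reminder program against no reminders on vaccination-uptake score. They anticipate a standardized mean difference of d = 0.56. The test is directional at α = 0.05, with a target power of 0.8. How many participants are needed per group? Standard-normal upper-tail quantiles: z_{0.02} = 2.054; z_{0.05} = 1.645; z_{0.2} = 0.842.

For two independent groups with equal n: n = 2·((z_{α} + z_β) / d)².
z_{α} + z_β = 1.645 + 0.842 = 2.487.
n = 2 × (2.487 / 0.56)² = 2 × 4.441² = 2 × 19.72 = 39.4.
Round up to the next whole participant.

n = 40 per group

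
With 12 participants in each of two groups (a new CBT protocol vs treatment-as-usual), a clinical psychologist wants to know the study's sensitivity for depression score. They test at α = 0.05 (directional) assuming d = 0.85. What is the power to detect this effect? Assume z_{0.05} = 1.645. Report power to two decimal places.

For two equal groups, power = Φ(d·√(n/2) − z_{α}).
d·√(n/2) = 0.85 × √(12/2) = 0.85 × 2.449 = 2.082.
z_β = 2.082 − 1.645 = 0.437.
Power = Φ(0.437) = 0.669.

power ≈ 0.67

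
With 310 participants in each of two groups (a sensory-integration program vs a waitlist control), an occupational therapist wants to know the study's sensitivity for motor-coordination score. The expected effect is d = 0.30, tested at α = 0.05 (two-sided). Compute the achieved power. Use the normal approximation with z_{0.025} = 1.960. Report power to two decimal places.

For two equal groups, power = Φ(d·√(n/2) − z_{α/2}).
d·√(n/2) = 0.30 × √(310/2) = 0.30 × 12.450 = 3.735.
z_β = 3.735 − 1.960 = 1.775.
Power = Φ(1.775) = 0.962.

power ≈ 0.96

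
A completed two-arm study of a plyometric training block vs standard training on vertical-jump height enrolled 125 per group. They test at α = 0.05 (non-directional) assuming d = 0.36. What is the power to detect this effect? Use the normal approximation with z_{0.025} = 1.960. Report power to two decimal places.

power ≈ 0.81

For two equal groups, power = Φ(d·√(n/2) − z_{α/2}).
d·√(n/2) = 0.36 × √(125/2) = 0.36 × 7.906 = 2.846.
z_β = 2.846 − 1.960 = 0.886.
Power = Φ(0.886) = 0.812.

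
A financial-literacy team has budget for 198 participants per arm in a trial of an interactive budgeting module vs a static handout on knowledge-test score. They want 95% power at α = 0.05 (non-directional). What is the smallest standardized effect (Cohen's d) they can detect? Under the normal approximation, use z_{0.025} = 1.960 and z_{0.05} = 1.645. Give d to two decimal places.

For two independent groups of n = 198 each: d_min = (z_{α/2} + z_β)·√(2/n).
z-sum = 1.960 + 1.645 = 3.605.
d_min = 3.605 × √(2/198) = 3.605 × 0.1005 = 0.362.

d_min ≈ 0.36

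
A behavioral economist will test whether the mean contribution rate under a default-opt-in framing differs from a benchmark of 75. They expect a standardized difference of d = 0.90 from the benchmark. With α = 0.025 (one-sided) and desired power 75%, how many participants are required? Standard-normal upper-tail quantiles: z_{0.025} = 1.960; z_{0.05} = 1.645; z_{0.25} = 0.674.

For a one-sample test: n = ((z_{α} + z_β) / d)².
z_{α} + z_β = 1.960 + 0.674 = 2.634.
n = (2.634 / 0.90)² = 2.927² = 8.57.
Round up.

n = 9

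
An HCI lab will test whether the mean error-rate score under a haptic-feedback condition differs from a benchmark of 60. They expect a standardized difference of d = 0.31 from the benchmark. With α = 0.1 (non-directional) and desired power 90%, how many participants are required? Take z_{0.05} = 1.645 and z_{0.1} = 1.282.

For a one-sample test: n = ((z_{α/2} + z_β) / d)².
z_{α/2} + z_β = 1.645 + 1.282 = 2.927.
n = (2.927 / 0.31)² = 9.442² = 89.15.
Round up.

n = 90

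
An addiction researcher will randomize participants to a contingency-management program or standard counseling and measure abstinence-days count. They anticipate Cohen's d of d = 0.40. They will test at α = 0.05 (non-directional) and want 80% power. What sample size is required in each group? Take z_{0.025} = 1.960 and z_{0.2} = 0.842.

For two independent groups with equal n: n = 2·((z_{α/2} + z_β) / d)².
z_{α/2} + z_β = 1.960 + 0.842 = 2.802.
n = 2 × (2.802 / 0.40)² = 2 × 7.005² = 2 × 49.07 = 98.1.
Round up to the next whole participant.

n = 99 per group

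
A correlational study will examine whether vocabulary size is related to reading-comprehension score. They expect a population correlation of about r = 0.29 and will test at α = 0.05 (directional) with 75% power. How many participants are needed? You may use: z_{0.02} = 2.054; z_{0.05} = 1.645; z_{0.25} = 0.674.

Fisher's z: C = ½·ln((1+r)/(1−r)) = ½·ln(1.8169) = 0.2986.
n = ((z_{α} + z_β)/C)² + 3.
(1.645 + 0.674) / 0.2986 = 2.319 / 0.2986 = 7.766.
n = 7.766² + 3 = 60.31 + 3 = 63.3.
Round up.

n = 64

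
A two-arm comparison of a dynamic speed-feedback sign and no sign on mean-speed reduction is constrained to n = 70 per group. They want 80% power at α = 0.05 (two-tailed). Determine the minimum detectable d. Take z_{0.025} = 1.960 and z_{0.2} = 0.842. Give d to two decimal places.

d_min ≈ 0.47

For two independent groups of n = 70 each: d_min = (z_{α/2} + z_β)·√(2/n).
z-sum = 1.960 + 0.842 = 2.802.
d_min = 2.802 × √(2/70) = 2.802 × 0.1690 = 0.474.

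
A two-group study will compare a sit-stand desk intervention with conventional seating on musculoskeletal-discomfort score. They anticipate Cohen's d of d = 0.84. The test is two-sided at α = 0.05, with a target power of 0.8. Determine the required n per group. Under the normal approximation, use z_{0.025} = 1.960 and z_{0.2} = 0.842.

For two independent groups with equal n: n = 2·((z_{α/2} + z_β) / d)².
z_{α/2} + z_β = 1.960 + 0.842 = 2.802.
n = 2 × (2.802 / 0.84)² = 2 × 3.336² = 2 × 11.13 = 22.3.
Round up to the next whole participant.

n = 23 per group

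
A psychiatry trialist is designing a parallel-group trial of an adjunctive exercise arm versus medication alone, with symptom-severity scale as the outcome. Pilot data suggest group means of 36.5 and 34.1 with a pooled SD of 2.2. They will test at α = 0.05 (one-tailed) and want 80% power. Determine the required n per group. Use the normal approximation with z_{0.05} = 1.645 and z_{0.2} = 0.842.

Cohen's d = |M₁ − M₂| / SD_pooled = |36.5 − 34.1| / 2.2 = 2.4 / 2.2 = 1.091.
For two independent groups with equal n: n = 2·((z_{α} + z_β) / d)².
z_{α} + z_β = 1.645 + 0.842 = 2.487.
n = 2 × (2.487 / 1.091)² = 2 × 2.280² = 2 × 5.20 = 10.4.
Round up to the next whole participant.

n = 11 per group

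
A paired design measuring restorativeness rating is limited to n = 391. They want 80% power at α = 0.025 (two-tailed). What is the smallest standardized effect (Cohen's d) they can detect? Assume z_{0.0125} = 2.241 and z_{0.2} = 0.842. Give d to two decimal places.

For a single sample (or paired design) of n = 391: d_min = (z_{α/2} + z_β)/√n.
z-sum = 2.241 + 0.842 = 3.083.
d_min = 3.083 / √391 = 3.083 / 19.774 = 0.156.

d_min ≈ 0.16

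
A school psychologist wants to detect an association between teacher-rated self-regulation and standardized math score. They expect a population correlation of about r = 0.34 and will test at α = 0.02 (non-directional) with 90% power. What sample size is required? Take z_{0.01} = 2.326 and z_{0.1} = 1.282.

Fisher's z: C = ½·ln((1+r)/(1−r)) = ½·ln(2.0303) = 0.3541.
n = ((z_{α/2} + z_β)/C)² + 3.
(2.326 + 1.282) / 0.3541 = 3.608 / 0.3541 = 10.189.
n = 10.189² + 3 = 103.82 + 3 = 106.8.
Round up.

n = 107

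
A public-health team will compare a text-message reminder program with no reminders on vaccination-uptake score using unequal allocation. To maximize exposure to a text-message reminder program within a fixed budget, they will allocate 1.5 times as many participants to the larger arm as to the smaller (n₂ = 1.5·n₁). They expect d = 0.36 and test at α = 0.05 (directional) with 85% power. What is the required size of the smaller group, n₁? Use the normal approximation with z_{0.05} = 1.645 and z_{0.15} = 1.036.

With allocation ratio k = n₂/n₁ = 1.5, Var(x̄₁−x̄₂) = σ²(1/n₁ + 1/(k·n₁)) = σ²·(k+1)/(k·n₁).
So n₁ = (1 + 1/k)·((z_{α} + z_β)/d)² = 1.667 × (2.681/0.36)².
n₁ = 1.667 × 55.46 = 92.4.
Round up: n₁ = 93, giving n₂ = ⌈1.5 × 93⌉ = ⌈139.5⌉ = 140.

n₁ = 93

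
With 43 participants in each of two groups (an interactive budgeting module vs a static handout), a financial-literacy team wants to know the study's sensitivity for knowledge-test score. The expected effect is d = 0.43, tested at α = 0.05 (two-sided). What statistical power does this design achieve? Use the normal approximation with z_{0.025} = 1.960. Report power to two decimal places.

For two equal groups, power = Φ(d·√(n/2) − z_{α/2}).
d·√(n/2) = 0.43 × √(43/2) = 0.43 × 4.637 = 1.994.
z_β = 1.994 − 1.960 = 0.034.
Power = Φ(0.034) = 0.513.

power ≈ 0.51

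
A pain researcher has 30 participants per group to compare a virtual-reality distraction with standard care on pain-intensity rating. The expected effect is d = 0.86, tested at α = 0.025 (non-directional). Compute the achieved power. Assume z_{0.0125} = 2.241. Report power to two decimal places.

power ≈ 0.86

For two equal groups, power = Φ(d·√(n/2) − z_{α/2}).
d·√(n/2) = 0.86 × √(30/2) = 0.86 × 3.873 = 3.331.
z_β = 3.331 − 2.241 = 1.090.
Power = Φ(1.090) = 0.862.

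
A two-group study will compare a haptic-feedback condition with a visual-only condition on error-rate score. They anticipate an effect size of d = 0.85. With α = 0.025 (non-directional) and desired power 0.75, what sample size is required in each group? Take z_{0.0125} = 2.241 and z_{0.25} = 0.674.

For two independent groups with equal n: n = 2·((z_{α/2} + z_β) / d)².
z_{α/2} + z_β = 2.241 + 0.674 = 2.915.
n = 2 × (2.915 / 0.85)² = 2 × 3.429² = 2 × 11.76 = 23.5.
Round up to the next whole participant.

n = 24 per group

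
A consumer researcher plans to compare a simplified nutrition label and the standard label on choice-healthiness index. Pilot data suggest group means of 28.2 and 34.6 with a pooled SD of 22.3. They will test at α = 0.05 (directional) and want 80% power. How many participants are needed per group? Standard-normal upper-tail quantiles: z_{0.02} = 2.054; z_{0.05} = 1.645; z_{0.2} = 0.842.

Cohen's d = |M₁ − M₂| / SD_pooled = |28.2 − 34.6| / 22.3 = 6.4 / 22.3 = 0.287.
For two independent groups with equal n: n = 2·((z_{α} + z_β) / d)².
z_{α} + z_β = 1.645 + 0.842 = 2.487.
n = 2 × (2.487 / 0.287)² = 2 × 8.666² = 2 × 75.09 = 150.2.
Round up to the next whole participant.

n = 151 per group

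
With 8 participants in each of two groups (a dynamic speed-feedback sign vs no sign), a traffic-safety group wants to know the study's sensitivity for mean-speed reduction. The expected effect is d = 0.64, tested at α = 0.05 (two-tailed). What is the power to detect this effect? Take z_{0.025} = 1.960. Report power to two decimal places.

For two equal groups, power = Φ(d·√(n/2) − z_{α/2}).
d·√(n/2) = 0.64 × √(8/2) = 0.64 × 2.000 = 1.280.
z_β = 1.280 − 1.960 = -0.680.
Power = Φ(-0.680) = 0.248.

power ≈ 0.25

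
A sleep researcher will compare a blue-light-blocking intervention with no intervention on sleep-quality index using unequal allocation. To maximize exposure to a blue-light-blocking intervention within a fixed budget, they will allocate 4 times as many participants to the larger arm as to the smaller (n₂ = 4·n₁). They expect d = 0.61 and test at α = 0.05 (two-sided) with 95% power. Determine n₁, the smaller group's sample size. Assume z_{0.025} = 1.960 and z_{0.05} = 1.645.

With allocation ratio k = n₂/n₁ = 4, Var(x̄₁−x̄₂) = σ²(1/n₁ + 1/(k·n₁)) = σ²·(k+1)/(k·n₁).
So n₁ = (1 + 1/k)·((z_{α/2} + z_β)/d)² = 1.250 × (3.605/0.61)².
n₁ = 1.250 × 34.93 = 43.7.
Round up: n₁ = 44, giving n₂ = 4 × 44 = 176.

n₁ = 44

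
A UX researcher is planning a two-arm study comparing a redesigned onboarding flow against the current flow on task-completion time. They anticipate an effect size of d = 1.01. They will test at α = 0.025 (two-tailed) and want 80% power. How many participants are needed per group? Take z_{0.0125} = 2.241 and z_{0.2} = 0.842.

n = 19 per group

For two independent groups with equal n: n = 2·((z_{α/2} + z_β) / d)².
z_{α/2} + z_β = 2.241 + 0.842 = 3.083.
n = 2 × (3.083 / 1.01)² = 2 × 3.052² = 2 × 9.32 = 18.6.
Round up to the next whole participant.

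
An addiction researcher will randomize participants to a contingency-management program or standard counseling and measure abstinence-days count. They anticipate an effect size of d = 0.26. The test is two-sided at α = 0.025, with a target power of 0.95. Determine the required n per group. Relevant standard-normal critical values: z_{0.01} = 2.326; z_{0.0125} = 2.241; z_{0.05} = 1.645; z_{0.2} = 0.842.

For two independent groups with equal n: n = 2·((z_{α/2} + z_β) / d)².
z_{α/2} + z_β = 2.241 + 1.645 = 3.886.
n = 2 × (3.886 / 0.26)² = 2 × 14.946² = 2 × 223.39 = 446.8.
Round up to the next whole participant.

n = 447 per group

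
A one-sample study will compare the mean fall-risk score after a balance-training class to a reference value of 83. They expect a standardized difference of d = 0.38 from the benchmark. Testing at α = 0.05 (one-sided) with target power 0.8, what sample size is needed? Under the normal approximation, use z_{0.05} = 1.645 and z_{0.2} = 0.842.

n = 43

For a one-sample test: n = ((z_{α} + z_β) / d)².
z_{α} + z_β = 1.645 + 0.842 = 2.487.
n = (2.487 / 0.38)² = 6.545² = 42.83.
Round up.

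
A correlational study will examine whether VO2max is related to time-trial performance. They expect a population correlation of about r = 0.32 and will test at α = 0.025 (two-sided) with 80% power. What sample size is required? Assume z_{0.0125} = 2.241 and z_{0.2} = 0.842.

n = 90

Fisher's z: C = ½·ln((1+r)/(1−r)) = ½·ln(1.9412) = 0.3316.
n = ((z_{α/2} + z_β)/C)² + 3.
(2.241 + 0.842) / 0.3316 = 3.083 / 0.3316 = 9.297.
n = 9.297² + 3 = 86.44 + 3 = 89.4.
Round up.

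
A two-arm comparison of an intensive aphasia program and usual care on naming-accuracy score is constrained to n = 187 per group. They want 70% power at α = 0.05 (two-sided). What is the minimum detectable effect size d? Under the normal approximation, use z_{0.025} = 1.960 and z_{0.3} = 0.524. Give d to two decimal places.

d_min ≈ 0.26

For two independent groups of n = 187 each: d_min = (z_{α/2} + z_β)·√(2/n).
z-sum = 1.960 + 0.524 = 2.484.
d_min = 2.484 × √(2/187) = 2.484 × 0.1034 = 0.257.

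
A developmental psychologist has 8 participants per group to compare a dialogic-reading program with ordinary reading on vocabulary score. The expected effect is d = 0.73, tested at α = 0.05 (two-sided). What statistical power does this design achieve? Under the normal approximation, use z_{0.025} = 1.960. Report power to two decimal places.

power ≈ 0.31

For two equal groups, power = Φ(d·√(n/2) − z_{α/2}).
d·√(n/2) = 0.73 × √(8/2) = 0.73 × 2.000 = 1.460.
z_β = 1.460 − 1.960 = -0.500.
Power = Φ(-0.500) = 0.309.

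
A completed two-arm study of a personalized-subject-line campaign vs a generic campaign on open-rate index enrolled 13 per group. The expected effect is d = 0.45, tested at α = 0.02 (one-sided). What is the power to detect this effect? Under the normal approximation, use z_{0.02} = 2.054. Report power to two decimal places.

For two equal groups, power = Φ(d·√(n/2) − z_{α}).
d·√(n/2) = 0.45 × √(13/2) = 0.45 × 2.550 = 1.147.
z_β = 1.147 − 2.054 = -0.907.
Power = Φ(-0.907) = 0.182.

power ≈ 0.18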